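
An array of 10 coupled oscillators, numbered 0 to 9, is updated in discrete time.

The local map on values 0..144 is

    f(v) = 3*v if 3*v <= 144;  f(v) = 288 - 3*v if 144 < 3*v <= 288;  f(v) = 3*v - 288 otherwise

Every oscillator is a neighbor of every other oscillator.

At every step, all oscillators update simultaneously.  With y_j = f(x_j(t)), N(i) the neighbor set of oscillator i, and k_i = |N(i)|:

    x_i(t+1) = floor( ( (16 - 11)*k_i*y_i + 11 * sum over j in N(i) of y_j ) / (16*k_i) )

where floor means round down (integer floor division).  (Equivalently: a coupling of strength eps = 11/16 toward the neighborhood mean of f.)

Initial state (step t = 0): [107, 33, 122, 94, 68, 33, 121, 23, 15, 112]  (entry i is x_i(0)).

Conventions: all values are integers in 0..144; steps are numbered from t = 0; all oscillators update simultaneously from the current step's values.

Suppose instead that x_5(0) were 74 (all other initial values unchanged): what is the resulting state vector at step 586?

Simulating step by step:
t=0: [107, 33, 122, 94, 68, 74, 121, 23, 15, 112]
t=1: [53, 69, 64, 47, 65, 61, 63, 62, 56, 57]
t=2: [113, 101, 105, 116, 104, 107, 106, 106, 111, 110]
t=3: [39, 30, 33, 41, 32, 35, 34, 34, 37, 37]
t=4: [108, 101, 104, 109, 103, 105, 104, 104, 106, 106]
t=5: [29, 24, 26, 29, 25, 27, 26, 26, 27, 27]
t=6: [81, 77, 79, 81, 78, 80, 79, 79, 80, 80]
t=7: [48, 51, 50, 48, 50, 49, 50, 50, 49, 49]
t=8: [140, 138, 139, 140, 139, 140, 139, 139, 140, 140]
t=9: [130, 129, 129, 130, 129, 130, 129, 129, 130, 130]
t=10: [100, 100, 100, 100, 100, 100, 100, 100, 100, 100]
t=11: [12, 12, 12, 12, 12, 12, 12, 12, 12, 12]
t=12: [36, 36, 36, 36, 36, 36, 36, 36, 36, 36]
t=13: [108, 108, 108, 108, 108, 108, 108, 108, 108, 108]
t=14: [36, 36, 36, 36, 36, 36, 36, 36, 36, 36]

Answer: [36, 36, 36, 36, 36, 36, 36, 36, 36, 36]
Key observation: The state at step 12, [36, 36, 36, 36, 36, 36, 36, 36, 36, 36], reappears at step 14: the system is in a cycle of period 2 from step 12 on.  Therefore the state at step 586 equals the state at step 12 + ((586 - 12) mod 2) = 12, which is [36, 36, 36, 36, 36, 36, 36, 36, 36, 36].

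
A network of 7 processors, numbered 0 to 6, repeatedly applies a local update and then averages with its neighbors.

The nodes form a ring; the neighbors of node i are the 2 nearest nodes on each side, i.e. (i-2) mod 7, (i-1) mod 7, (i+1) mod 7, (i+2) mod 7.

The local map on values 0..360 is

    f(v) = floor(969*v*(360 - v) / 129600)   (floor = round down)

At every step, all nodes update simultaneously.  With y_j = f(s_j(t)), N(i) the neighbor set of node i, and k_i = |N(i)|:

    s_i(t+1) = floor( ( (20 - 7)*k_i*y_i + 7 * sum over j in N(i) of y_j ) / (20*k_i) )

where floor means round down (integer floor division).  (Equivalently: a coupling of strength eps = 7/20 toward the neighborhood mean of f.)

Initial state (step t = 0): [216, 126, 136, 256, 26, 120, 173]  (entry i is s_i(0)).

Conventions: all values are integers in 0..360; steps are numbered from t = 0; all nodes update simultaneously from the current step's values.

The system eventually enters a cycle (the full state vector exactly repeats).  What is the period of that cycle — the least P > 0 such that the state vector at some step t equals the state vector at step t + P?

Answer: 2
Key observation: The state at step 6, [227, 227, 227, 227, 227, 227, 227], reappears at step 8 — and no state repeats earlier — so the cycle the system enters has period 2.

Derivation:
t=0: [216, 126, 136, 256, 26, 120, 173]
t=1: [229, 221, 210, 192, 118, 204, 220]
t=2: [227, 230, 232, 236, 220, 233, 228]
t=3: [224, 222, 222, 220, 227, 222, 224]
t=4: [227, 228, 228, 229, 226, 228, 227]
t=5: [225, 224, 225, 224, 225, 225, 225]
t=6: [227, 227, 227, 227, 227, 227, 227]
t=7: [225, 225, 225, 225, 225, 225, 225]
t=8: [227, 227, 227, 227, 227, 227, 227]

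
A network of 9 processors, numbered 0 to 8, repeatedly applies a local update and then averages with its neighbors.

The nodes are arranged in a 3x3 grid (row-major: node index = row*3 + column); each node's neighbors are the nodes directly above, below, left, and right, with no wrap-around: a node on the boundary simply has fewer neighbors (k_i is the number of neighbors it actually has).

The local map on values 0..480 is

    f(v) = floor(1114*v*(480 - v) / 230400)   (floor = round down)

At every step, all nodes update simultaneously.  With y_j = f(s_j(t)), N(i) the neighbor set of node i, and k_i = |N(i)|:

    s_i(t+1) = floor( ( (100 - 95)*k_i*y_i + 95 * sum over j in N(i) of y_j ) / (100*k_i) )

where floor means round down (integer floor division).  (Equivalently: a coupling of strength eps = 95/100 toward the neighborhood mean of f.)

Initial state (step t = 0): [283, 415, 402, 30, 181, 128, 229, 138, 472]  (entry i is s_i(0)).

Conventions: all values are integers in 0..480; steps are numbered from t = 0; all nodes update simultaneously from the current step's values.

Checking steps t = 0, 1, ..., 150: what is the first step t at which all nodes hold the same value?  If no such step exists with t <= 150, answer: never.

Simulating step by step:
t=0: [283, 415, 402, 30, 181, 128, 229, 138, 472]  (not all equal)
t=1: [106, 222, 172, 258, 165, 147, 153, 187, 212]  (not all equal)
t=2: [271, 234, 256, 230, 262, 259, 268, 255, 251]  (not all equal)
t=3: [277, 275, 277, 274, 277, 276, 277, 275, 276]  (not all equal)
t=4: [271, 271, 271, 271, 271, 271, 271, 271, 272]  (not all equal)
t=5: [273, 273, 273, 273, 273, 273, 273, 273, 273]  (all equal)

Answer: 5
Key observation: Synchronization is absorbing here: once all nodes are equal they stay equal, and step 5 is the first all-equal step.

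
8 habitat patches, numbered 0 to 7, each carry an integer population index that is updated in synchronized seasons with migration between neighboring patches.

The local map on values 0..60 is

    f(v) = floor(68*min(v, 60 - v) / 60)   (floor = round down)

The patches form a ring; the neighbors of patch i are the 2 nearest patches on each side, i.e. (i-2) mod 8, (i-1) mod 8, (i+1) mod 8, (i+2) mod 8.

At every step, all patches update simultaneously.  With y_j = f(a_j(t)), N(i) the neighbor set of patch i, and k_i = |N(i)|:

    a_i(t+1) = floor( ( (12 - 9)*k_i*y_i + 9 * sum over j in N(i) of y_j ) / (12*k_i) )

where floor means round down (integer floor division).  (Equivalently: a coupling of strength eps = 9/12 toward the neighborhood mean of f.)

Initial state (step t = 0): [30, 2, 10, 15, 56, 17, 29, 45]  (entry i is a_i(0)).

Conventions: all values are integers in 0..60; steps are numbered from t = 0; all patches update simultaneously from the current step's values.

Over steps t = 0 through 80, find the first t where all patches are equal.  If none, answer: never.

Simulating step by step:
t=0: [30, 2, 10, 15, 56, 17, 29, 45]  (not all equal)
t=1: [20, 15, 13, 11, 15, 17, 21, 20]  (not all equal)
t=2: [19, 17, 16, 15, 17, 18, 20, 20]  (not all equal)
t=3: [20, 19, 18, 18, 19, 20, 20, 20]  (not all equal)
t=4: [21, 21, 20, 20, 21, 21, 21, 21]  (not all equal)
t=5: [22, 22, 22, 22, 22, 22, 23, 23]  (not all equal)
t=6: [24, 24, 24, 24, 24, 24, 24, 24]  (all equal)

Answer: 6
Key observation: Synchronization is absorbing here: once all patches are equal they stay equal, and step 6 is the first all-equal step.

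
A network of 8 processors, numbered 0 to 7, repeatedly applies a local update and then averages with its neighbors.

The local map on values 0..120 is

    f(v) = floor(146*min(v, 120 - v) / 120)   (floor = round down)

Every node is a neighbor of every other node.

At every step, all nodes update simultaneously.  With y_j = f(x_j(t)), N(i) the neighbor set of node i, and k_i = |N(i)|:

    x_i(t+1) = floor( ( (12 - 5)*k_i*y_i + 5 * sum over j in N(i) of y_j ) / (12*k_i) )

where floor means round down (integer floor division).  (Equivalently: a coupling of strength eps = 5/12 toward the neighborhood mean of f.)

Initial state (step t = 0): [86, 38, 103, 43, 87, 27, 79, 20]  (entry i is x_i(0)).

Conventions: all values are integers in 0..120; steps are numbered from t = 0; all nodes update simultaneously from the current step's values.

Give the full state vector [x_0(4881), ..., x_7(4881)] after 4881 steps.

Answer: [69, 69, 69, 69, 69, 69, 69, 69]
Key observation: The state at step 9, [69, 69, 69, 69, 69, 69, 69, 69], reappears at step 15: the system is in a cycle of period 6 from step 9 on.  Therefore the state at step 4881 equals the state at step 9 + ((4881 - 9) mod 6) = 9, which is [69, 69, 69, 69, 69, 69, 69, 69].

Derivation:
t=0: [86, 38, 103, 43, 87, 27, 79, 20]
t=1: [39, 42, 28, 45, 39, 34, 43, 30]
t=2: [46, 48, 39, 49, 46, 43, 48, 40]
t=3: [54, 56, 50, 56, 54, 52, 56, 50]
t=4: [64, 66, 62, 66, 64, 63, 66, 62]
t=5: [67, 66, 68, 66, 67, 68, 66, 68]
t=6: [64, 64, 63, 64, 64, 63, 64, 63]
t=7: [68, 68, 68, 68, 68, 68, 68, 68]
t=8: [63, 63, 63, 63, 63, 63, 63, 63]
t=9: [69, 69, 69, 69, 69, 69, 69, 69]
t=10: [62, 62, 62, 62, 62, 62, 62, 62]
t=11: [70, 70, 70, 70, 70, 70, 70, 70]
t=12: [60, 60, 60, 60, 60, 60, 60, 60]
t=13: [73, 73, 73, 73, 73, 73, 73, 73]
t=14: [57, 57, 57, 57, 57, 57, 57, 57]
t=15: [69, 69, 69, 69, 69, 69, 69, 69]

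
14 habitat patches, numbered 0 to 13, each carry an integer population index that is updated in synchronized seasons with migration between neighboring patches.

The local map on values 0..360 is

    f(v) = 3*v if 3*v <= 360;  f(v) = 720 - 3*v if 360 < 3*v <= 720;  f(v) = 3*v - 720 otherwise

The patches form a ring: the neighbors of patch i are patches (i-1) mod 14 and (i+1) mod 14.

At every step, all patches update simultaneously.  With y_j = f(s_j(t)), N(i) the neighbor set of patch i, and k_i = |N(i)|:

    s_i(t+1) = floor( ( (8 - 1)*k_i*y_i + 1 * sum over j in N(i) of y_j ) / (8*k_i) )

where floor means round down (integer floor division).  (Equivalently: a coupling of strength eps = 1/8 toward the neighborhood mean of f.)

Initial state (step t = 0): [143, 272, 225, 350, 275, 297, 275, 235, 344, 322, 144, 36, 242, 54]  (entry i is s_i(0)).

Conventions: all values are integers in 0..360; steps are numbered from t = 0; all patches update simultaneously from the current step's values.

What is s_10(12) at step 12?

Answer: s_10(12) = 266

Derivation:
t=0: [143, 272, 225, 350, 275, 297, 275, 235, 344, 322, 144, 36, 242, 54]
t=1: [270, 105, 66, 298, 123, 162, 103, 39, 289, 252, 274, 112, 22, 160]
t=2: [113, 293, 203, 186, 332, 246, 292, 130, 138, 47, 112, 304, 93, 219]
t=3: [310, 167, 117, 165, 252, 42, 158, 317, 297, 163, 314, 206, 260, 93]
t=4: [214, 226, 334, 221, 53, 127, 237, 228, 178, 226, 215, 106, 76, 261]
t=5: [74, 59, 252, 77, 163, 307, 31, 43, 167, 53, 88, 297, 223, 74]
t=6: [219, 171, 57, 218, 229, 196, 102, 132, 209, 169, 251, 169, 69, 211]
t=7: [73, 195, 166, 70, 41, 136, 296, 308, 114, 194, 55, 201, 199, 93]
t=8: [217, 145, 215, 205, 140, 291, 179, 210, 320, 152, 160, 120, 132, 265]
t=9: [82, 258, 90, 115, 278, 164, 175, 105, 232, 261, 249, 350, 310, 90]
t=10: [235, 79, 261, 325, 135, 218, 204, 289, 44, 58, 48, 303, 221, 264]
t=11: [32, 212, 85, 246, 295, 84, 107, 143, 135, 169, 148, 177, 66, 67]
t=12: [101, 95, 229, 42, 161, 250, 314, 294, 307, 223, 266, 195, 197, 194]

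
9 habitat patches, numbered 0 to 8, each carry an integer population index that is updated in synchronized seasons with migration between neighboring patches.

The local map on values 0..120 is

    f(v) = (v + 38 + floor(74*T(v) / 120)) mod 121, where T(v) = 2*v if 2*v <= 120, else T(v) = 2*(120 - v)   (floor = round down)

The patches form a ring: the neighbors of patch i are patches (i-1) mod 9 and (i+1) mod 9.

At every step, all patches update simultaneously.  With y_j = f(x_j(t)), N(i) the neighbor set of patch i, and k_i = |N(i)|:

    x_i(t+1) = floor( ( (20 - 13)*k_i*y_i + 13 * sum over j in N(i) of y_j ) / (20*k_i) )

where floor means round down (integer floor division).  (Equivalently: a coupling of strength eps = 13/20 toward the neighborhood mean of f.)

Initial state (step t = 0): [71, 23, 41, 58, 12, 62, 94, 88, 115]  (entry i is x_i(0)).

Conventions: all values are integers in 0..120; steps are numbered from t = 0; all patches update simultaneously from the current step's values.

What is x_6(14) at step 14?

Simulating step by step:
t=0: [71, 23, 41, 58, 12, 62, 94, 88, 115]
t=1: [58, 49, 46, 39, 53, 52, 45, 41, 43]
t=2: [28, 30, 16, 18, 24, 28, 19, 12, 22]
t=3: [97, 92, 85, 80, 89, 90, 81, 76, 83]
t=4: [43, 43, 44, 45, 44, 44, 45, 46, 44]
t=5: [13, 13, 15, 15, 15, 15, 17, 17, 15]
t=6: [68, 68, 69, 71, 71, 72, 73, 73, 71]
t=7: [48, 48, 48, 48, 48, 47, 47, 47, 48]
t=8: [24, 24, 24, 24, 23, 21, 21, 21, 23]
t=9: [90, 91, 91, 90, 88, 85, 84, 85, 88]
t=10: [43, 43, 43, 43, 44, 44, 45, 44, 44]
t=11: [13, 13, 13, 13, 14, 15, 15, 15, 14]
t=12: [67, 67, 67, 67, 69, 70, 71, 70, 69]
t=13: [48, 49, 49, 48, 48, 48, 48, 48, 48]
t=14: [24, 25, 25, 24, 24, 24, 24, 24, 24]

Answer: x_6(14) = 24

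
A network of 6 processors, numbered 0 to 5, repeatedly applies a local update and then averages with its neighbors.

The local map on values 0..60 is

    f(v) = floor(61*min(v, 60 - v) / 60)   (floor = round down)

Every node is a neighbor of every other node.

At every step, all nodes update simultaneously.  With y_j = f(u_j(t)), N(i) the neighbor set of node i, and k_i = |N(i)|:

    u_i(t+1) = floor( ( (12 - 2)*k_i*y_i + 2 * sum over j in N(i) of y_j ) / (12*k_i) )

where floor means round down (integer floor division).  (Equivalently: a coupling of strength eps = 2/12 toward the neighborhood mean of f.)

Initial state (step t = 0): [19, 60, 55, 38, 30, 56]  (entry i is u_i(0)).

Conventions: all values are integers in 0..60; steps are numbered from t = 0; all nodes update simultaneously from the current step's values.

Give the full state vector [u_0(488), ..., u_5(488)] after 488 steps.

Answer: [7, 7, 7, 7, 7, 7]
Key observation: The state at step 13, [7, 7, 7, 7, 7, 7], reappears at step 14: the system is in a cycle of period 1 from step 13 on.  Therefore the state at step 488 equals the state at step 13 + ((488 - 13) mod 1) = 13, which is [7, 7, 7, 7, 7, 7].

Derivation:
t=0: [19, 60, 55, 38, 30, 56]
t=1: [17, 2, 6, 20, 26, 5]
t=2: [16, 4, 7, 18, 23, 6]
t=3: [15, 5, 8, 16, 20, 7]
t=4: [14, 6, 8, 15, 18, 7]
t=5: [13, 7, 8, 14, 16, 7]
t=6: [12, 7, 8, 13, 14, 7]
t=7: [11, 7, 8, 12, 13, 7]
t=8: [10, 7, 8, 11, 12, 7]
t=9: [9, 7, 8, 10, 11, 7]
t=10: [8, 7, 8, 9, 10, 7]
t=11: [8, 7, 8, 8, 9, 7]
t=12: [7, 7, 7, 7, 8, 7]
t=13: [7, 7, 7, 7, 7, 7]
t=14: [7, 7, 7, 7, 7, 7]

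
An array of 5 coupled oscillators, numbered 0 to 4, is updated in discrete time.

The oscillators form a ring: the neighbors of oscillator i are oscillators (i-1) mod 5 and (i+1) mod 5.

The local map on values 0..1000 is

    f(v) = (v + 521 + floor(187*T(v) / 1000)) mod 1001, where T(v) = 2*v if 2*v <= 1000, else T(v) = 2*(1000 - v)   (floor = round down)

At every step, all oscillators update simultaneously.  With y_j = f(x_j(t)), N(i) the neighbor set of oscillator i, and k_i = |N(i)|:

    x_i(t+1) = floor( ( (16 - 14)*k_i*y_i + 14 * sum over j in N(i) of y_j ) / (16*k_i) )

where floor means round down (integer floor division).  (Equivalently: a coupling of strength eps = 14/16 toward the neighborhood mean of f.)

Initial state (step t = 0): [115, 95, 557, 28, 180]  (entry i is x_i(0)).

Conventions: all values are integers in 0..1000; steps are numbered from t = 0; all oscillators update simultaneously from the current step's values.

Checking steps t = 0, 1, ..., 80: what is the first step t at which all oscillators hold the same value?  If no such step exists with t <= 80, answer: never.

Simulating step by step:
t=0: [115, 95, 557, 28, 180]  (not all equal)
t=1: [705, 484, 559, 511, 637]  (not all equal)
t=2: [250, 276, 204, 260, 276]  (not all equal)
t=3: [895, 840, 878, 853, 874]  (not all equal)
t=4: [433, 444, 425, 440, 440]  (not all equal)
t=5: [125, 111, 124, 114, 119]  (not all equal)
t=6: [680, 689, 677, 686, 684]  (not all equal)
t=7: [322, 318, 323, 319, 321]  (not all equal)
t=8: [959, 962, 958, 962, 961]  (not all equal)
t=9: [495, 493, 495, 494, 495]  (not all equal)
t=10: [198, 199, 197, 199, 199]  (not all equal)
t=11: [793, 792, 793, 792, 793]  (not all equal)
t=12: [389, 389, 389, 389, 389]  (all equal)

Answer: 12
Key observation: Synchronization is absorbing here: once all oscillators are equal they stay equal, and step 12 is the first all-equal step.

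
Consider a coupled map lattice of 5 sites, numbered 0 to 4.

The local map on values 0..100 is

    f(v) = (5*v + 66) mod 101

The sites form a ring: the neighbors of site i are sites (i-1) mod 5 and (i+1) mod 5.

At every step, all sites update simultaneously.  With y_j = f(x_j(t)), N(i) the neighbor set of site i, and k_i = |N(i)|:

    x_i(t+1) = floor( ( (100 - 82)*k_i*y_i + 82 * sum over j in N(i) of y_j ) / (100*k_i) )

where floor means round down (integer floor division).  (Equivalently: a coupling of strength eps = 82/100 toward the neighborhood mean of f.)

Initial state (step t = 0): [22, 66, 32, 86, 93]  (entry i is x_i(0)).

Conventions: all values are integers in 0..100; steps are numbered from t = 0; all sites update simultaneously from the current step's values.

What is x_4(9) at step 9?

Simulating step by step:
t=0: [22, 66, 32, 86, 93]
t=1: [62, 57, 80, 37, 73]
t=2: [43, 63, 50, 45, 54]
t=3: [59, 51, 70, 34, 74]
t=4: [30, 31, 23, 24, 43]
t=5: [42, 41, 57, 80, 54]
t=6: [55, 62, 62, 44, 61]
t=7: [64, 58, 77, 72, 62]
t=8: [66, 62, 39, 53, 56]
t=9: [64, 75, 52, 46, 57]

Answer: x_4(9) = 57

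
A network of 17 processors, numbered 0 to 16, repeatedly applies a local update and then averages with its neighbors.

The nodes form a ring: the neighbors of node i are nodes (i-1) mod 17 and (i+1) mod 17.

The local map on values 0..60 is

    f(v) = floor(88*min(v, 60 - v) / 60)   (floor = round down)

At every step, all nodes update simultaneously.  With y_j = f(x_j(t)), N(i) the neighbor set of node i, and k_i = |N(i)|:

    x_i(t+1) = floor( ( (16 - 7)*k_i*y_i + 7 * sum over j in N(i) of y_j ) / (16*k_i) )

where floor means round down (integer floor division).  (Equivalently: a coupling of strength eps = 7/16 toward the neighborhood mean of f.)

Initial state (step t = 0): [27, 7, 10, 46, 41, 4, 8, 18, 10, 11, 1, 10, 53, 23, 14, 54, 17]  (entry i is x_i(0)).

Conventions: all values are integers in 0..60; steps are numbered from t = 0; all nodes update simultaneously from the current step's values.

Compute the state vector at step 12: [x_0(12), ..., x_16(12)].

Answer: [25, 25, 29, 36, 37, 36, 35, 37, 39, 36, 32, 31, 29, 28, 28, 29, 27]

Derivation:
t=0: [27, 7, 10, 46, 41, 4, 8, 18, 10, 11, 1, 10, 53, 23, 14, 54, 17]
t=1: [29, 17, 14, 20, 20, 11, 12, 20, 17, 12, 7, 10, 15, 25, 20, 14, 23]
t=2: [36, 27, 22, 27, 26, 19, 19, 25, 23, 17, 12, 14, 23, 31, 28, 24, 32]
t=3: [37, 36, 35, 37, 35, 29, 28, 33, 31, 24, 19, 22, 32, 39, 39, 37, 38]
t=4: [33, 34, 35, 34, 36, 40, 40, 40, 39, 34, 29, 32, 36, 32, 30, 32, 32]
t=5: [39, 37, 36, 36, 34, 30, 29, 29, 31, 37, 40, 39, 37, 40, 42, 41, 40]
t=6: [30, 32, 34, 35, 38, 42, 42, 42, 40, 34, 30, 30, 31, 29, 26, 27, 28]
t=7: [42, 41, 38, 35, 31, 27, 26, 26, 30, 37, 42, 43, 42, 41, 39, 39, 41]
t=8: [26, 27, 31, 36, 40, 39, 38, 39, 40, 33, 27, 24, 25, 27, 29, 29, 27]
t=9: [38, 39, 39, 35, 30, 30, 31, 30, 31, 36, 38, 36, 36, 39, 41, 41, 39]
t=10: [31, 30, 31, 36, 42, 43, 42, 43, 40, 35, 33, 34, 33, 30, 27, 27, 29]
t=11: [42, 43, 40, 34, 27, 24, 25, 25, 29, 35, 38, 38, 39, 41, 40, 39, 41]
t=12: [25, 25, 29, 36, 37, 36, 35, 37, 39, 36, 32, 31, 29, 28, 28, 29, 27]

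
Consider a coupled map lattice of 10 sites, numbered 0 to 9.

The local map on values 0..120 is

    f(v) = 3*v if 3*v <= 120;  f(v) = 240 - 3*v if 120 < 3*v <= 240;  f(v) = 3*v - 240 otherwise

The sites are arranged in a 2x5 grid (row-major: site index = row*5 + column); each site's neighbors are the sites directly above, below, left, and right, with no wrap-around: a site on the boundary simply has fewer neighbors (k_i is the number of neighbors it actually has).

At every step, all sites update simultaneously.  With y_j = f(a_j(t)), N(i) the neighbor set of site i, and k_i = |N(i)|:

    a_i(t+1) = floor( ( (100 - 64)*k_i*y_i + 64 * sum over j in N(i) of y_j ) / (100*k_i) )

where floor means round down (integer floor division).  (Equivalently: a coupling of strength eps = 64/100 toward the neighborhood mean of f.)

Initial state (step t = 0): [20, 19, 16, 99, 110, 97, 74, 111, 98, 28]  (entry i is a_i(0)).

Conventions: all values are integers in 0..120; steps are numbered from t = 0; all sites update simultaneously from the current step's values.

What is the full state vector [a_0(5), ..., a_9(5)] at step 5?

Answer: [29, 24, 52, 76, 57, 33, 30, 50, 73, 51]

Derivation:
t=0: [20, 19, 16, 99, 110, 97, 74, 111, 98, 28]
t=1: [56, 47, 61, 61, 77, 43, 49, 59, 69, 76]
t=2: [93, 83, 67, 41, 25, 92, 91, 61, 40, 17]
t=3: [28, 26, 53, 92, 80, 36, 33, 61, 91, 80]
t=4: [89, 84, 65, 37, 11, 97, 87, 65, 31, 10]
t=5: [29, 24, 52, 76, 57, 33, 30, 50, 73, 51]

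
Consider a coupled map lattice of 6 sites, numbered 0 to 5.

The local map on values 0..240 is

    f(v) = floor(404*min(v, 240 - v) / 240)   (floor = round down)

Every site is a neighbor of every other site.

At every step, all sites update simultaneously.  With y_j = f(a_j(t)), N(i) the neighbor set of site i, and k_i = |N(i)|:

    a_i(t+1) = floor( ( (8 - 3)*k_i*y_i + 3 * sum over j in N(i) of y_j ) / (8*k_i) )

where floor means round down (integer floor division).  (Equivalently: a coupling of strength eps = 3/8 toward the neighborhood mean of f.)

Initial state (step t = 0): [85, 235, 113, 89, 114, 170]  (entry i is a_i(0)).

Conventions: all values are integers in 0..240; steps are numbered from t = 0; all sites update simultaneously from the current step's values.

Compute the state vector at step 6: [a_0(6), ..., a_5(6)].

Simulating step by step:
t=0: [85, 235, 113, 89, 114, 170]
t=1: [138, 64, 164, 141, 164, 124]
t=2: [161, 125, 136, 158, 136, 174]
t=3: [141, 175, 165, 145, 165, 130]
t=4: [156, 125, 134, 152, 134, 167]
t=5: [149, 178, 169, 153, 169, 139]
t=6: [144, 118, 126, 141, 126, 154]

Answer: [144, 118, 126, 141, 126, 154]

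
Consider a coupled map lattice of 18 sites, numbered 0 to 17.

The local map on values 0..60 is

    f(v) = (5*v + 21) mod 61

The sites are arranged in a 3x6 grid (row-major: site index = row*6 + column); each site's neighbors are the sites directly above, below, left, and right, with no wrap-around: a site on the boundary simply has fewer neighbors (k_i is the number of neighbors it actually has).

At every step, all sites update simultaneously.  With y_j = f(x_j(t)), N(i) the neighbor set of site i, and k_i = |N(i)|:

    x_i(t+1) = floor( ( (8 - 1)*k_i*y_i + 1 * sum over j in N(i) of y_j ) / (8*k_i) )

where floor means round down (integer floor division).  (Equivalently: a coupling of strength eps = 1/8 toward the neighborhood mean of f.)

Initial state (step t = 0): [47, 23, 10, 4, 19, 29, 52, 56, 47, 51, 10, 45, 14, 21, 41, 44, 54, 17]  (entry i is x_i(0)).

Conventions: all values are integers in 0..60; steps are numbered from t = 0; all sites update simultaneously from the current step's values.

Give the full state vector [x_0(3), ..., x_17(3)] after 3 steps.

Simulating step by step:
t=0: [47, 23, 10, 4, 19, 29, 52, 56, 47, 51, 10, 45, 14, 21, 41, 44, 54, 17]
t=1: [13, 15, 11, 39, 52, 42, 36, 51, 14, 31, 13, 5, 28, 8, 40, 55, 45, 42]
t=2: [25, 33, 17, 33, 36, 47, 19, 30, 30, 51, 26, 45, 35, 4, 36, 49, 6, 45]
t=3: [24, 7, 41, 6, 17, 11, 51, 47, 47, 31, 28, 3, 17, 39, 20, 23, 46, 5]

Answer: [24, 7, 41, 6, 17, 11, 51, 47, 47, 31, 28, 3, 17, 39, 20, 23, 46, 5]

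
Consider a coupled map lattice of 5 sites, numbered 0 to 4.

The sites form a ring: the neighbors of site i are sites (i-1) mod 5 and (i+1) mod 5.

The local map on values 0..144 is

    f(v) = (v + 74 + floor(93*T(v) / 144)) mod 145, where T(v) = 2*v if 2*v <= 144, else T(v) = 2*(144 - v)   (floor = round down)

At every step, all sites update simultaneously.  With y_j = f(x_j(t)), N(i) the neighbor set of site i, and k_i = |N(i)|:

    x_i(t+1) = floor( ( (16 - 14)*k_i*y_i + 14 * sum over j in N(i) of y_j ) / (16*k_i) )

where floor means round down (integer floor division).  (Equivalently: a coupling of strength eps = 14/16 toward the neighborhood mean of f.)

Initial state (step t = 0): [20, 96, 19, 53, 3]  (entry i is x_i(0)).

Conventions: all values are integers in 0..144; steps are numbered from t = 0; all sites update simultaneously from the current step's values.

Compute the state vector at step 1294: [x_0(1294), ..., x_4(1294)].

Answer: [89, 89, 89, 89, 89]
Key observation: The state at step 4, [89, 89, 89, 89, 89], reappears at step 5: the system is in a cycle of period 1 from step 4 on.  Therefore the state at step 1294 equals the state at step 4 + ((1294 - 4) mod 1) = 4, which is [89, 89, 89, 89, 89].

Derivation:
t=0: [20, 96, 19, 53, 3]
t=1: [87, 114, 74, 92, 83]
t=2: [85, 89, 85, 91, 88]
t=3: [89, 89, 88, 89, 89]
t=4: [89, 89, 89, 89, 89]
t=5: [89, 89, 89, 89, 89]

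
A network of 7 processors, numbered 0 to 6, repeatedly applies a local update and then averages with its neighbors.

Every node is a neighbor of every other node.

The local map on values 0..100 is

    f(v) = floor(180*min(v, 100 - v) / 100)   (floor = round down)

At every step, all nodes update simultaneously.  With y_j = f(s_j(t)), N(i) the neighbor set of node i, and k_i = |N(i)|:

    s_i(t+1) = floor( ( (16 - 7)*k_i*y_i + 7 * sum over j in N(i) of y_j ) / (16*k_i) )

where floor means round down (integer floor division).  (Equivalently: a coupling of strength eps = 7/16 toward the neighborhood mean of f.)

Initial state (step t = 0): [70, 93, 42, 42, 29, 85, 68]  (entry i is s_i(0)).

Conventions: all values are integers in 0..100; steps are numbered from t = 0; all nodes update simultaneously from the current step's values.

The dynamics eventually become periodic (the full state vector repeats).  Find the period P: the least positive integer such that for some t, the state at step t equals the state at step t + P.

Answer: 21
Key observation: The state at step 32, [73, 73, 75, 75, 73, 75, 73], reappears at step 53 — and no state repeats earlier — so the cycle the system enters has period 21.

Derivation:
t=0: [70, 93, 42, 42, 29, 85, 68]
t=1: [52, 31, 62, 62, 51, 38, 53]
t=2: [79, 64, 70, 70, 80, 70, 78]
t=3: [42, 55, 51, 51, 42, 51, 43]
t=4: [78, 81, 84, 84, 78, 84, 79]
t=5: [36, 33, 30, 30, 36, 30, 35]
t=6: [61, 58, 56, 56, 61, 56, 60]
t=7: [72, 74, 76, 76, 72, 76, 73]
t=8: [48, 46, 44, 44, 48, 44, 47]
t=9: [84, 82, 80, 80, 84, 80, 83]
t=10: [30, 32, 34, 34, 30, 34, 31]
t=11: [55, 57, 59, 59, 55, 59, 56]
t=12: [78, 76, 74, 74, 78, 74, 77]
t=13: [40, 42, 44, 44, 40, 44, 41]
t=14: [73, 75, 77, 77, 73, 77, 74]
t=15: [46, 44, 42, 42, 46, 42, 45]
t=16: [80, 78, 76, 76, 80, 76, 79]
t=17: [37, 39, 41, 41, 37, 41, 38]
t=18: [67, 69, 71, 71, 67, 71, 68]
t=19: [57, 55, 53, 53, 57, 53, 56]
t=20: [78, 80, 82, 82, 78, 82, 79]
t=21: [37, 35, 33, 33, 37, 33, 36]
t=22: [64, 62, 60, 60, 64, 60, 63]
t=23: [66, 68, 70, 70, 66, 70, 67]
t=24: [59, 57, 55, 55, 59, 55, 58]
t=25: [75, 77, 79, 79, 75, 79, 76]
t=26: [42, 40, 38, 38, 42, 38, 41]
t=27: [73, 71, 69, 69, 73, 69, 72]
t=28: [49, 51, 53, 53, 49, 53, 50]
t=29: [87, 87, 85, 85, 87, 85, 88]
t=30: [23, 23, 25, 25, 23, 25, 22]
t=31: [41, 41, 43, 43, 41, 43, 40]
t=32: [73, 73, 75, 75, 73, 75, 73]
t=33: [47, 47, 45, 45, 47, 45, 47]
t=34: [83, 83, 81, 81, 83, 81, 83]
t=35: [30, 30, 32, 32, 30, 32, 30]
t=36: [54, 54, 56, 56, 54, 56, 54]
t=37: [81, 81, 79, 79, 81, 79, 81]
t=38: [34, 34, 36, 36, 34, 36, 34]
t=39: [61, 61, 63, 63, 61, 63, 61]
t=40: [69, 69, 67, 67, 69, 67, 69]
t=41: [55, 55, 57, 57, 55, 57, 55]
t=42: [80, 80, 78, 78, 80, 78, 80]
t=43: [36, 36, 38, 38, 36, 38, 36]
t=44: [64, 64, 66, 66, 64, 66, 64]
t=45: [63, 63, 61, 61, 63, 61, 63]
t=46: [66, 66, 68, 68, 66, 68, 66]
t=47: [60, 60, 58, 58, 60, 58, 60]
t=48: [72, 72, 74, 74, 72, 74, 72]
t=49: [49, 49, 47, 47, 49, 47, 49]
t=50: [87, 87, 85, 85, 87, 85, 87]
t=51: [23, 23, 25, 25, 23, 25, 23]
t=52: [41, 41, 43, 43, 41, 43, 41]
t=53: [73, 73, 75, 75, 73, 75, 73]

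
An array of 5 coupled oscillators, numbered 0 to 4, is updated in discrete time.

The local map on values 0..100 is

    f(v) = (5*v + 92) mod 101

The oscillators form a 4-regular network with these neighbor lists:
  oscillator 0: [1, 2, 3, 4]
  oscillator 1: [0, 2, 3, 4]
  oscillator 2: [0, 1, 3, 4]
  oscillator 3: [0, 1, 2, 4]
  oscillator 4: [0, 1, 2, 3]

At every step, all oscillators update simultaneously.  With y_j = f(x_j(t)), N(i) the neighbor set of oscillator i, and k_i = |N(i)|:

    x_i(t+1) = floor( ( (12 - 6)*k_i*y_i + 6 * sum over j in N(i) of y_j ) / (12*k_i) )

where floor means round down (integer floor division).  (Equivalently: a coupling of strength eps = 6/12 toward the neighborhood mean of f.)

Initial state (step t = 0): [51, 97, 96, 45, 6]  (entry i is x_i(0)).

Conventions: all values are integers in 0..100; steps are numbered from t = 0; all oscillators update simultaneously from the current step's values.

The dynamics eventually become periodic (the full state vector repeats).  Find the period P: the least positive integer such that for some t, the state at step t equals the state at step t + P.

Answer: 24
Key observation: The state at step 83, [76, 76, 44, 44, 76], reappears at step 107 — and no state repeats earlier — so the cycle the system enters has period 24.

Derivation:
t=0: [51, 97, 96, 45, 6]
t=1: [43, 54, 52, 32, 35]
t=2: [29, 50, 46, 47, 52]
t=3: [33, 35, 27, 29, 39]
t=4: [53, 57, 42, 46, 65]
t=5: [52, 60, 70, 39, 37]
t=6: [60, 75, 56, 73, 70]
t=7: [72, 62, 64, 58, 53]
t=8: [54, 73, 39, 65, 56]
t=9: [57, 54, 66, 39, 60]
t=10: [68, 62, 47, 72, 74]
t=11: [42, 69, 41, 50, 53]
t=12: [77, 52, 75, 54, 60]
t=13: [69, 60, 65, 63, 75]
t=14: [37, 58, 30, 26, 48]
t=15: [58, 60, 45, 37, 41]
t=16: [73, 77, 49, 72, 79]
t=17: [56, 63, 49, 54, 67]
t=18: [49, 24, 36, 45, 32]
t=19: [35, 26, 48, 27, 41]
t=20: [53, 36, 40, 38, 64]
t=21: [58, 64, 71, 67, 40]
t=22: [60, 33, 46, 39, 64]
t=23: [65, 52, 39, 63, 35]
t=24: [31, 45, 58, 28, 51]
t=25: [43, 31, 56, 37, 43]
t=26: [26, 41, 50, 52, 26]
t=27: [35, 63, 42, 46, 35]
t=28: [55, 32, 69, 38, 55]
t=29: [60, 55, 48, 66, 60]
t=30: [69, 60, 47, 42, 69]
t=31: [47, 68, 43, 72, 47]
t=32: [25, 26, 17, 34, 25]
t=33: [28, 30, 51, 45, 28]
t=34: [31, 34, 36, 25, 31]
t=35: [46, 51, 55, 35, 46]
t=36: [33, 42, 50, 50, 33]
t=37: [56, 73, 50, 50, 56]
t=38: [59, 53, 48, 48, 59]
t=39: [66, 55, 45, 45, 66]
t=40: [22, 40, 21, 21, 22]
t=41: [35, 69, 71, 71, 35]
t=42: [55, 43, 47, 47, 55]
t=43: [46, 24, 31, 31, 46]
t=44: [24, 21, 34, 34, 24]
t=45: [33, 65, 52, 52, 33]
t=46: [48, 32, 46, 46, 48]
t=47: [29, 37, 25, 25, 29]
t=48: [35, 50, 27, 27, 35]
t=49: [51, 42, 36, 36, 51]
t=50: [57, 78, 67, 67, 57]
t=51: [61, 63, 42, 42, 61]
t=52: [84, 50, 86, 86, 84]
t=53: [13, 25, 17, 17, 13]
t=54: [55, 40, 63, 63, 55]
t=55: [52, 61, 29, 29, 52]
t=56: [51, 68, 45, 45, 51]
t=57: [34, 28, 23, 23, 34]
t=58: [42, 31, 21, 21, 42]
t=59: [92, 71, 90, 90, 92]
t=60: [44, 42, 40, 40, 44]
t=61: [40, 74, 71, 71, 40]
t=62: [74, 62, 56, 56, 74]
t=63: [65, 81, 70, 70, 65]
t=64: [29, 59, 38, 38, 29]
t=65: [52, 70, 69, 69, 52]
t=66: [43, 39, 37, 37, 43]
t=67: [31, 62, 58, 58, 31]
t=68: [60, 80, 73, 73, 60]
t=69: [79, 79, 66, 66, 79]
t=70: [66, 66, 42, 42, 66]
t=71: [38, 38, 69, 69, 38]
t=72: [68, 68, 50, 50, 68]
t=73: [30, 30, 34, 34, 30]
t=74: [45, 45, 52, 52, 45]
t=75: [22, 22, 35, 35, 22]
t=76: [16, 16, 40, 40, 16]
t=77: [75, 75, 82, 82, 75]
t=78: [71, 71, 84, 84, 71]
t=79: [34, 34, 20, 20, 34]
t=80: [67, 67, 79, 79, 67]
t=81: [38, 38, 60, 60, 38]
t=82: [82, 82, 85, 85, 82]
t=83: [76, 76, 44, 44, 76]
t=84: [53, 53, 31, 31, 53]
t=85: [51, 51, 48, 48, 51]
t=86: [40, 40, 34, 34, 40]
t=87: [82, 82, 71, 71, 82]
t=88: [84, 84, 63, 63, 84]
t=89: [6, 6, 4, 4, 6]
t=90: [18, 18, 14, 14, 18]
t=91: [76, 76, 68, 68, 76]
t=92: [58, 58, 43, 43, 58]
t=93: [60, 60, 32, 32, 60]
t=94: [79, 79, 64, 64, 79]
t=95: [64, 64, 36, 36, 64]
t=96: [23, 23, 46, 46, 23]
t=97: [8, 8, 13, 13, 8]
t=98: [37, 37, 46, 46, 37]
t=99: [61, 61, 40, 40, 61]
t=100: [93, 93, 91, 91, 93]
t=101: [49, 49, 45, 45, 49]
t=102: [29, 29, 21, 21, 29]
t=103: [50, 50, 73, 73, 50]
t=104: [42, 42, 47, 47, 42]
t=105: [81, 81, 52, 52, 81]
t=106: [82, 82, 65, 65, 82]
t=107: [76, 76, 44, 44, 76]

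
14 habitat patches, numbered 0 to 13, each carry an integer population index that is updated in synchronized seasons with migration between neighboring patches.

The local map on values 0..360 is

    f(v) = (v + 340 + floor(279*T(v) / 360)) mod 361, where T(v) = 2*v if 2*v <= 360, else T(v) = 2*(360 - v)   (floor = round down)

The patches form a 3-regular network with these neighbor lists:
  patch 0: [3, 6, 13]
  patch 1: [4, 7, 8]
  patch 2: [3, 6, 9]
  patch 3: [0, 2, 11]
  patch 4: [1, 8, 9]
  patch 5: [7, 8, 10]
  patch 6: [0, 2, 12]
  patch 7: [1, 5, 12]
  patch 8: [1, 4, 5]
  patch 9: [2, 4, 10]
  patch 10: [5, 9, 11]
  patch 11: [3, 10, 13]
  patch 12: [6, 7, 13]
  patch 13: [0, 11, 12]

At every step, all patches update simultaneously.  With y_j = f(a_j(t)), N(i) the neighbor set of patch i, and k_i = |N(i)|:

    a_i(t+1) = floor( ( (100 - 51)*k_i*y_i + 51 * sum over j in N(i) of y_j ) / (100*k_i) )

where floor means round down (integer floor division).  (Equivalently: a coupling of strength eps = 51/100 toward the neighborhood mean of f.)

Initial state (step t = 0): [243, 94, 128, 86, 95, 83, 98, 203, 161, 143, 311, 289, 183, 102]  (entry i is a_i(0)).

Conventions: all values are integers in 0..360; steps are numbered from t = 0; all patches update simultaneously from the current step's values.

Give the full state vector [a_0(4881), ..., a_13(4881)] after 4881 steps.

Simulating step by step:
t=0: [243, 94, 128, 86, 95, 83, 98, 203, 161, 143, 311, 289, 183, 102]
t=1: [133, 160, 280, 158, 208, 109, 183, 113, 120, 258, 95, 83, 127, 139]
t=2: [228, 116, 32, 99, 88, 256, 145, 230, 197, 68, 189, 190, 262, 300]
t=3: [124, 188, 153, 143, 183, 49, 194, 81, 119, 131, 79, 88, 84, 31]
t=4: [224, 127, 127, 254, 150, 160, 118, 153, 180, 198, 193, 198, 147, 145]
t=5: [138, 162, 212, 89, 75, 38, 256, 119, 93, 95, 61, 109, 280, 250]
t=6: [208, 128, 107, 210, 162, 144, 87, 159, 152, 170, 159, 189, 71, 121]
t=7: [122, 159, 175, 94, 76, 178, 178, 149, 118, 76, 91, 98, 165, 190]
t=8: [203, 148, 109, 205, 164, 178, 101, 197, 181, 160, 183, 196, 103, 129]
t=9: [134, 204, 180, 96, 95, 71, 211, 146, 115, 75, 64, 108, 221, 213]
t=10: [214, 174, 114, 219, 194, 208, 105, 219, 208, 158, 168, 196, 106, 135]
t=11: [134, 61, 186, 94, 57, 57, 218, 90, 62, 75, 47, 105, 228, 222]
t=12: [212, 145, 111, 215, 135, 136, 102, 154, 132, 133, 139, 183, 78, 130]
t=13: [131, 280, 232, 95, 325, 271, 201, 149, 323, 311, 285, 155, 181, 204]
t=14: [212, 193, 72, 171, 240, 137, 106, 196, 244, 74, 16, 57, 119, 99]
t=15: [119, 59, 159, 85, 68, 182, 207, 148, 95, 120, 114, 112, 231, 192]
t=16: [193, 187, 103, 192, 182, 180, 90, 217, 168, 215, 237, 220, 106, 135]
t=17: [135, 65, 175, 96, 66, 62, 196, 95, 60, 89, 54, 101, 221, 221]
t=18: [216, 155, 115, 215, 153, 146, 108, 165, 137, 156, 155, 182, 84, 130]
t=19: [133, 69, 188, 96, 64, 236, 213, 113, 223, 57, 81, 101, 196, 207]
t=20: [214, 154, 104, 215, 125, 108, 106, 176, 84, 128, 159, 195, 99, 136]
t=21: [135, 99, 223, 90, 231, 172, 212, 116, 189, 245, 117, 102, 221, 219]
t=22: [213, 180, 78, 206, 82, 133, 102, 192, 92, 84, 192, 208, 92, 131]
t=23: [132, 117, 170, 80, 174, 215, 193, 137, 203, 168, 131, 105, 210, 209]
t=24: [207, 212, 75, 193, 95, 147, 106, 227, 98, 94, 212, 215, 107, 135]
t=25: [139, 113, 174, 82, 194, 230, 204, 137, 219, 183, 135, 104, 228, 221]
t=26: [215, 207, 85, 200, 101, 144, 106, 222, 92, 113, 220, 215, 100, 133]
t=27: [135, 115, 194, 84, 207, 224, 204, 135, 213, 213, 140, 102, 220, 214]
t=28: [211, 208, 87, 201, 96, 147, 106, 222, 94, 107, 223, 216, 102, 133]
t=29: [136, 113, 194, 85, 199, 228, 206, 136, 215, 203, 138, 102, 222, 216]
t=30: [212, 206, 88, 203, 98, 145, 106, 222, 93, 110, 221, 216, 101, 132]
t=31: [135, 114, 196, 85, 203, 225, 206, 135, 214, 209, 139, 101, 220, 214]
t=32: [211, 207, 87, 202, 97, 146, 106, 222, 93, 108, 222, 215, 102, 132]
t=33: [135, 114, 194, 85, 201, 226, 206, 136, 214, 205, 138, 101, 222, 214]
t=34: [211, 207, 88, 202, 98, 146, 106, 222, 93, 109, 221, 214, 101, 132]
t=35: [135, 114, 196, 85, 202, 226, 206, 136, 214, 207, 139, 102, 220, 214]
t=36: [211, 207, 87, 202, 97, 146, 106, 223, 93, 109, 223, 216, 102, 133]
t=37: [136, 114, 194, 85, 201, 226, 206, 136, 214, 206, 138, 101, 222, 216]
t=38: [212, 207, 88, 202, 97, 146, 106, 222, 93, 109, 221, 214, 101, 132]
t=39: [135, 114, 196, 85, 201, 226, 206, 136, 214, 207, 139, 102, 220, 214]
t=40: [211, 207, 87, 202, 97, 146, 106, 223, 93, 109, 223, 216, 102, 133]

Answer: [136, 114, 194, 85, 201, 226, 206, 136, 214, 206, 138, 101, 222, 216]
Key observation: The state at step 36, [211, 207, 87, 202, 97, 146, 106, 223, 93, 109, 223, 216, 102, 133], reappears at step 40: the system is in a cycle of period 4 from step 36 on.  Therefore the state at step 4881 equals the state at step 36 + ((4881 - 36) mod 4) = 37, which is [136, 114, 194, 85, 201, 226, 206, 136, 214, 206, 138, 101, 222, 216].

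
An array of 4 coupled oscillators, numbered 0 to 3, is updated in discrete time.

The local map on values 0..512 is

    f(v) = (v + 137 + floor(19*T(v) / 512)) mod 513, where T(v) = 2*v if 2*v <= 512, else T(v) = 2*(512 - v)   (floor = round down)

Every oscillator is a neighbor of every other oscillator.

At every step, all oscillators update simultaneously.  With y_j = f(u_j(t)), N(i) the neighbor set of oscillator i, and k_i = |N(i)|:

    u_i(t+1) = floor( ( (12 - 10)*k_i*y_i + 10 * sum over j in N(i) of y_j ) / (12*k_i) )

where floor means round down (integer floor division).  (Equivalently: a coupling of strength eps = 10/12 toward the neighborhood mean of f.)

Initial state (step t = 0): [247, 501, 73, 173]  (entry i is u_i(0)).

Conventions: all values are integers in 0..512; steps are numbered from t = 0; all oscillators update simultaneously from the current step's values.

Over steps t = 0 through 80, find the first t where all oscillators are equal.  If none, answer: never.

Simulating step by step:
t=0: [247, 501, 73, 173]  (not all equal)
t=1: [250, 281, 271, 259]  (not all equal)
t=2: [421, 418, 419, 420]  (not all equal)
t=3: [49, 49, 49, 49]  (all equal)

Answer: 3
Key observation: Synchronization is absorbing here: once all oscillators are equal they stay equal, and step 3 is the first all-equal step.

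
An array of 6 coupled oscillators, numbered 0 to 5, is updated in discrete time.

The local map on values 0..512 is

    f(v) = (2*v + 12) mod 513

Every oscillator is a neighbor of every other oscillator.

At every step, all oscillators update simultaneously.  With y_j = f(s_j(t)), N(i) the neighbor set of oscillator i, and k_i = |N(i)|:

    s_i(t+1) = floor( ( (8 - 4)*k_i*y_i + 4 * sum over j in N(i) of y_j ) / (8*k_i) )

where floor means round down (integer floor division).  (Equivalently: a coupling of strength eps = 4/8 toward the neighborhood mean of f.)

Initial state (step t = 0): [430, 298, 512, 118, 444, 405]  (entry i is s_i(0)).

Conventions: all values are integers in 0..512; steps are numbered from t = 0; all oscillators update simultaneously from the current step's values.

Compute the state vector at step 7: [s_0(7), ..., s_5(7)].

Simulating step by step:
t=0: [430, 298, 512, 118, 444, 405]
t=1: [284, 178, 144, 240, 295, 264]
t=2: [161, 281, 254, 331, 169, 145]
t=3: [255, 145, 124, 185, 261, 242]
t=4: [150, 267, 251, 299, 155, 345]
t=5: [220, 108, 95, 134, 224, 171]
t=6: [378, 288, 278, 309, 381, 339]
t=7: [196, 124, 116, 140, 198, 164]

Answer: [196, 124, 116, 140, 198, 164]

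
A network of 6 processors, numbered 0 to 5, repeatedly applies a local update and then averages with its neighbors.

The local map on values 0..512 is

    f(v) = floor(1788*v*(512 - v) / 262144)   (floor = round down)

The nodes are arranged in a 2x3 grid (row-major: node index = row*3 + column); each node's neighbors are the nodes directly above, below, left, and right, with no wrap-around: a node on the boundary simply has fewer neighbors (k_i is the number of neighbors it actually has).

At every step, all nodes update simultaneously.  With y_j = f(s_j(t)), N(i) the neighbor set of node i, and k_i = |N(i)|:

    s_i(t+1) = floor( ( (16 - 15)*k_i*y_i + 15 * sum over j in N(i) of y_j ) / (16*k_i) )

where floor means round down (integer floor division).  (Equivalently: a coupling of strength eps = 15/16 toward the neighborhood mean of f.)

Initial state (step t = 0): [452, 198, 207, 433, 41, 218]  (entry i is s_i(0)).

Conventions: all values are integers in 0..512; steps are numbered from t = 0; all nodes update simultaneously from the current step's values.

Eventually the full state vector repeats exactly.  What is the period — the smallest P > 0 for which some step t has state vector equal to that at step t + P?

Answer: 4
Key observation: The state at step 34, [446, 446, 446, 446, 446, 446], reappears at step 38 — and no state repeats earlier — so the cycle the system enters has period 4.

Derivation:
t=0: [452, 198, 207, 433, 41, 218]
t=1: [319, 259, 430, 162, 350, 290]
t=2: [416, 354, 429, 401, 421, 320]
t=3: [337, 266, 390, 268, 361, 261]
t=4: [443, 370, 438, 390, 441, 353]
t=5: [332, 223, 360, 217, 345, 227]
t=6: [435, 393, 435, 401, 435, 386]
t=7: [305, 233, 318, 232, 311, 234]
t=8: [442, 426, 441, 428, 441, 424]
t=9: [244, 214, 249, 214, 247, 215]
t=10: [434, 445, 435, 445, 435, 445]
t=11: [204, 227, 204, 227, 204, 226]
t=12: [440, 428, 439, 428, 439, 428]
t=13: [243, 219, 243, 218, 243, 219]
t=14: [437, 444, 437, 444, 437, 444]
t=15: [206, 221, 206, 221, 206, 221]
t=16: [437, 429, 437, 429, 437, 429]
t=17: [240, 224, 240, 224, 240, 224]
t=18: [440, 444, 440, 444, 440, 444]
t=19: [205, 215, 205, 215, 205, 215]
t=20: [434, 429, 434, 429, 434, 429]
t=21: [241, 230, 241, 230, 241, 230]
t=22: [442, 444, 442, 444, 442, 444]
t=23: [205, 210, 205, 210, 205, 210]
t=24: [431, 429, 431, 429, 431, 429]
t=25: [241, 238, 241, 238, 241, 238]
t=26: [444, 444, 444, 444, 444, 444]
t=27: [205, 205, 205, 205, 205, 205]
t=28: [429, 429, 429, 429, 429, 429]
t=29: [242, 242, 242, 242, 242, 242]
t=30: [445, 445, 445, 445, 445, 445]
t=31: [203, 203, 203, 203, 203, 203]
t=32: [427, 427, 427, 427, 427, 427]
t=33: [247, 247, 247, 247, 247, 247]
t=34: [446, 446, 446, 446, 446, 446]
t=35: [200, 200, 200, 200, 200, 200]
t=36: [425, 425, 425, 425, 425, 425]
t=37: [252, 252, 252, 252, 252, 252]
t=38: [446, 446, 446, 446, 446, 446]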